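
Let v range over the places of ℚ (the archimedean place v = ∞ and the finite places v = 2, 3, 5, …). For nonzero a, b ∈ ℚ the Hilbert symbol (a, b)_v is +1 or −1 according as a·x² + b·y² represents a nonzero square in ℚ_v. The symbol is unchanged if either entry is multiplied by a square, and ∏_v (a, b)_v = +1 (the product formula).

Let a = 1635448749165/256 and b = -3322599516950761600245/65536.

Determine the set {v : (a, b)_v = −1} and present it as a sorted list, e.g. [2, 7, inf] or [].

(a, b) ≡ (12765, -805) mod (ℚ^×)²; places V = {2, 3, 5, 7, 11, 23, 37, ∞}.
(a,b)_3: α=3, u≡1; β=6, v≡2 (mod 3); (1|3)=+1, (2|3)=-1; sign (−1)^0·+1^6·-1^3 = -1.
(a,b)_∞: sgn(12765)=+, sgn(-805)=−, so +1.
(a,b)_2: α=-8, β=-16; u≡5, v≡3 (mod 8); ε(u)ε(v)=0·1, αω(v)=-8·1, βω(u)=-16·1; sum ≡ 0  ⇒  +1.
(a,b)_23: α=1, u≡9; β=1, v≡22 (mod 23); (9|23)=+1, (22|23)=-1; sign (−1)^1·+1^1·-1^1 = +1.
(a,b)_7: α=6, u≡4; β=11, v≡4 (mod 7); (4|7)=+1, (4|7)=+1; sign (−1)^0·+1^11·+1^6 = +1.
(a,b)_5: α=1, u≡3; β=1, v≡1 (mod 5); (3|5)=-1, (1|5)=+1; sign (−1)^0·-1^1·+1^1 = -1.
(a,b)_11: α=2, u≡5; β=4, v≡4 (mod 11); (5|11)=+1, (4|11)=+1; sign (−1)^0·+1^4·+1^2 = +1.
(a,b)_37: α=1, u≡1; β=2, v≡33 (mod 37); (1|37)=+1, (33|37)=+1; sign (−1)^0·+1^2·+1^1 = +1.
(12765, -805 / ℚ) ramifies at {3, 5}: a division algebra.

[3, 5]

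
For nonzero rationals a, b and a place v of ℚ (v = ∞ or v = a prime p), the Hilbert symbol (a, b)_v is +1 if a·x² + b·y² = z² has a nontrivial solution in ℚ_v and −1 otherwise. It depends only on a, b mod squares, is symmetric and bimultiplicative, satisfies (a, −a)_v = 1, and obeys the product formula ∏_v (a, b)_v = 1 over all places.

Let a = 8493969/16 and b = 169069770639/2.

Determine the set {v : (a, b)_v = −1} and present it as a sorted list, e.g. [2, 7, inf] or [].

(a, b) ≡ (23529, 7891422) mod (ℚ^×)²; places V = {2, 3, 7, 11, 19, 23, 29, 31, ∞}.
(a,b)_2: α=-4, β=-1; u≡1, v≡7 (mod 8); ε(u)ε(v)=0·1, αω(v)=-4·0, βω(u)=-1·0; sum ≡ 0  ⇒  +1.
(a,b)_3: α=1, u≡1; β=5, v≡2 (mod 3); (1|3)=+1, (2|3)=-1; sign (−1)^1·+1^5·-1^1 = +1.
(a,b)_31: α=1, u≡11; β=1, v≡29 (mod 31); (11|31)=-1, (29|31)=-1; sign (−1)^1·-1^1·-1^1 = -1.
(a,b)_∞: sgn(23529)=+, sgn(7891422)=+, so +1.
(a,b)_23: α=1, u≡11; β=2, v≡21 (mod 23); (11|23)=-1, (21|23)=-1; sign (−1)^0·-1^2·-1^1 = -1.
(a,b)_19: α=2, u≡4; β=1, v≡17 (mod 19); (4|19)=+1, (17|19)=+1; sign (−1)^0·+1^1·+1^2 = +1.
(a,b)_11: α=1, u≡9; β=1, v≡4 (mod 11); (9|11)=+1, (4|11)=+1; sign (−1)^1·+1^1·+1^1 = -1.
(a,b)_29: α=0, u≡19; β=1, v≡15 (mod 29); (19|29)=-1, (15|29)=-1; sign (−1)^0·-1^1·-1^0 = -1.
(a,b)_7: α=0, u≡4; β=1, v≡5 (mod 7); (4|7)=+1, (5|7)=-1; sign (−1)^0·+1^1·-1^0 = +1.
Ram(23529, 7891422) = {11, 23, 29, 31}; no ℚ_11-point on the conic.

[11, 23, 29, 31]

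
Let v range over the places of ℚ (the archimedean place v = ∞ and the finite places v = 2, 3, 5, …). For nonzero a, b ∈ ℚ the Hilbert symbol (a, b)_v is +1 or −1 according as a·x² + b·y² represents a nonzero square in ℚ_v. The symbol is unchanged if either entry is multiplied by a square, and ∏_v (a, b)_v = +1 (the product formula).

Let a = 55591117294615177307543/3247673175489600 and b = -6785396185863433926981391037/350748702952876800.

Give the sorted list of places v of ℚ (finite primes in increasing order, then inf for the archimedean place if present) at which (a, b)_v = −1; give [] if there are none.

(a, b) ≡ (23, -171879) mod (ℚ^×)²; places V = {2, 3, 5, 7, 11, 13, 17, 19, 23, 29, 41, 43, 47, 53, ∞}.
(a,b)_7: α=4, u≡4; β=6, v≡6 (mod 7); (4|7)=+1, (6|7)=-1; sign (−1)^0·+1^6·-1^4 = +1.
(a,b)_∞: sgn(23)=+, sgn(-171879)=−, so +1.
(a,b)_19: α=2, u≡11; β=2, v≡15 (mod 19); (11|19)=+1, (15|19)=-1; sign (−1)^0·+1^2·-1^2 = +1.
(a,b)_23: α=1, u≡4; β=1, v≡12 (mod 23); (4|23)=+1, (12|23)=+1; sign (−1)^1·+1^1·+1^1 = -1.
(a,b)_17: α=2, u≡5; β=2, v≡15 (mod 17); (5|17)=-1, (15|17)=+1; sign (−1)^0·-1^2·+1^2 = +1.
(a,b)_3: α=-10, u≡2; β=-13, v≡1 (mod 3); (2|3)=-1, (1|3)=+1; sign (−1)^0·-1^-13·+1^-10 = -1.
(a,b)_43: α=2, u≡17; β=2, v≡10 (mod 43); (17|43)=+1, (10|43)=+1; sign (−1)^0·+1^2·+1^2 = +1.
(a,b)_47: α=2, u≡23; β=3, v≡34 (mod 47); (23|47)=-1, (34|47)=+1; sign (−1)^0·-1^3·+1^2 = -1.
(a,b)_2: α=-6, β=-8; u≡7, v≡1 (mod 8); ε(u)ε(v)=1·0, αω(v)=-6·0, βω(u)=-8·0; sum ≡ 0  ⇒  +1.
(a,b)_5: α=-2, u≡2; β=-2, v≡4 (mod 5); (2|5)=-1, (4|5)=+1; sign (−1)^0·-1^-2·+1^-2 = +1.
(a,b)_41: α=-2, u≡40; β=-2, v≡19 (mod 41); (40|41)=+1, (19|41)=-1; sign (−1)^0·+1^-2·-1^-2 = +1.
(a,b)_29: α=2, u≡23; β=2, v≡16 (mod 29); (23|29)=+1, (16|29)=+1; sign (−1)^0·+1^2·+1^2 = +1.
(a,b)_53: α=2, u≡41; β=3, v≡38 (mod 53); (41|53)=-1, (38|53)=+1; sign (−1)^0·-1^3·+1^2 = -1.
(a,b)_13: α=-2, u≡12; β=-2, v≡7 (mod 13); (12|13)=+1, (7|13)=-1; sign (−1)^0·+1^-2·-1^-2 = +1.
(a,b)_11: α=-2, u≡4; β=-2, v≡6 (mod 11); (4|11)=+1, (6|11)=-1; sign (−1)^0·+1^-2·-1^-2 = +1.
Ram(23, -171879) = {3, 23, 47, 53}; no ℚ_3-point on the conic.

[3, 23, 47, 53]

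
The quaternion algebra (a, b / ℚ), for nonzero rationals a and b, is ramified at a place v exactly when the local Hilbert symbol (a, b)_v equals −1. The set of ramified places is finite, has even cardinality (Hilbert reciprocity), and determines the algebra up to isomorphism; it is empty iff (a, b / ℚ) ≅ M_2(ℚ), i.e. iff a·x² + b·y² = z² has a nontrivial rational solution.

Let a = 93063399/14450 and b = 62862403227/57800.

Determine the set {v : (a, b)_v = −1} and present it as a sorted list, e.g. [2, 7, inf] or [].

Mod squares: a ≡ 9102, b ≡ 246. Check v ∈ {∞, 2, 3, 5, 11, 13, 17, 37, 41, 47}.
v=5: a=5^-2·(≡3), b=5^-2·(≡1) mod 5; (3|5)=-1, (1|5)=+1; (−1)^{-2·-2·2}·(-1)^-2·(+1)^-2 = +1.
v=41: a=41^1·(≡34), b=41^1·(≡38) mod 41; (34|41)=-1, (38|41)=-1; (−1)^{1·1·20}·(-1)^1·(-1)^1 = +1.
v=37: a=37^1·(≡15), b=37^2·(≡19) mod 37; (15|37)=-1, (19|37)=-1; (−1)^{1·2·18}·(-1)^2·(-1)^1 = -1.
v=11: a=11^2·(≡3), b=11^0·(≡5) mod 11; (3|11)=+1, (5|11)=+1; (−1)^{2·0·5}·(+1)^0·(+1)^2 = +1.
v=2: v_2(a)=-1, v_2(b)=-3; units ≡ 7, 3 (mod 8); ε·ε+αω+βω = 1·1+-1·1+-3·0 ≡ 0  ⇒  (a,b)_2 = +1.
v=3: a=3^1·(≡1), b=3^1·(≡1) mod 3; (1|3)=+1, (1|3)=+1; (−1)^{1·1·1}·(+1)^1·(+1)^1 = -1.
v=47: a=47^0·(≡41), b=47^2·(≡11) mod 47; (41|47)=-1, (11|47)=-1; (−1)^{0·2·23}·(-1)^2·(-1)^0 = +1.
v=17: a=17^-2·(≡7), b=17^-2·(≡8) mod 17; (7|17)=-1, (8|17)=+1; (−1)^{-2·-2·8}·(-1)^-2·(+1)^-2 = +1.
v=13: a=13^2·(≡8), b=13^2·(≡1) mod 13; (8|13)=-1, (1|13)=+1; (−1)^{2·2·6}·(-1)^2·(+1)^2 = +1.
v=∞: 9102 > 0 and 246 > 0  ⇒  (a,b)_∞ = +1.
Ram(9102, 246) = {3, 37}; no ℚ_3-point on the conic.

[3, 37]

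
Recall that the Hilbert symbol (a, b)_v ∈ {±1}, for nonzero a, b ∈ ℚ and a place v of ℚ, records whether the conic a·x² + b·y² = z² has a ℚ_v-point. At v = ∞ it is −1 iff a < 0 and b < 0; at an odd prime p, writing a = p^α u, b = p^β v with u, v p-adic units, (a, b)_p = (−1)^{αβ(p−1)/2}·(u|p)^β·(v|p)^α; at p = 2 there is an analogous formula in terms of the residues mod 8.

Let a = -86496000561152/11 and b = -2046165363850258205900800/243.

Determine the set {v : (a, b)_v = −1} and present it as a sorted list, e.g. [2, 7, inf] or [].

(a, b) ≡ (-16687, -22386) mod (ℚ^×)²; places V = {2, 3, 5, 7, 11, 13, 37, 41, ∞}.
(a,b)_41: α=3, u≡35; β=5, v≡38 (mod 41); (35|41)=-1, (38|41)=-1; sign (−1)^0·-1^5·-1^3 = +1.
(a,b)_2: α=12, β=25; u≡1, v≡7 (mod 8); ε(u)ε(v)=0·1, αω(v)=12·0, βω(u)=25·0; sum ≡ 0  ⇒  +1.
(a,b)_5: α=0, u≡3; β=2, v≡1 (mod 5); (3|5)=-1, (1|5)=+1; sign (−1)^0·-1^2·+1^0 = +1.
(a,b)_13: α=2, u≡11; β=3, v≡7 (mod 13); (11|13)=-1, (7|13)=-1; sign (−1)^0·-1^3·-1^2 = -1.
(a,b)_37: α=1, u≡33; β=2, v≡28 (mod 37); (33|37)=+1, (28|37)=+1; sign (−1)^0·+1^2·+1^1 = +1.
(a,b)_11: α=-1, u≡5; β=0, v≡7 (mod 11); (5|11)=+1, (7|11)=-1; sign (−1)^0·+1^0·-1^-1 = -1.
(a,b)_7: α=2, u≡4; β=1, v≡2 (mod 7); (4|7)=+1, (2|7)=+1; sign (−1)^0·+1^1·+1^2 = +1.
(a,b)_3: α=0, u≡2; β=-5, v≡2 (mod 3); (2|3)=-1, (2|3)=-1; sign (−1)^0·-1^-5·-1^0 = -1.
(a,b)_∞: sgn(-16687)=−, sgn(-22386)=−, so -1.
|Ram(-16687, -22386)| = 4, even; anisotropic at {3, 11, 13, ∞}.

[3, 11, 13, inf]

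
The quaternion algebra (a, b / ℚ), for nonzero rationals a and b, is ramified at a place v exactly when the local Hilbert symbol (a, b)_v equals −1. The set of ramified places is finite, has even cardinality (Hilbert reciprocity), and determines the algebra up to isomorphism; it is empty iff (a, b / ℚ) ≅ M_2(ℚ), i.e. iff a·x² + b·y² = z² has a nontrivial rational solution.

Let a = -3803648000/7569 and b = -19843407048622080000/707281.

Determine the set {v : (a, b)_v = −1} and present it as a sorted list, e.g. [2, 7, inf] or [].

Mod squares: a ≡ -37145, b ≡ -8778. Check v ∈ {∞, 2, 3, 5, 7, 11, 17, 19, 23, 29}.
v=3: a=3^-2·(≡1), b=3^1·(≡2) mod 3; (1|3)=+1, (2|3)=-1; (−1)^{-2·1·1}·(+1)^1·(-1)^-2 = +1.
v=11: a=11^0·(≡2), b=11^1·(≡4) mod 11; (2|11)=-1, (4|11)=+1; (−1)^{0·1·5}·(-1)^1·(+1)^0 = -1.
v=5: a=5^3·(≡4), b=5^4·(≡2) mod 5; (4|5)=+1, (2|5)=-1; (−1)^{3·4·2}·(+1)^4·(-1)^3 = -1.
v=29: a=29^-2·(≡23), b=29^-4·(≡13) mod 29; (23|29)=+1, (13|29)=+1; (−1)^{-2·-4·14}·(+1)^-4·(+1)^-2 = +1.
v=23: a=23^1·(≡13), b=23^2·(≡13) mod 23; (13|23)=+1, (13|23)=+1; (−1)^{1·2·11}·(+1)^2·(+1)^1 = +1.
v=19: a=19^1·(≡8), b=19^3·(≡13) mod 19; (8|19)=-1, (13|19)=-1; (−1)^{1·3·9}·(-1)^3·(-1)^1 = -1.
v=17: a=17^1·(≡1), b=17^2·(≡3) mod 17; (1|17)=+1, (3|17)=-1; (−1)^{1·2·8}·(+1)^2·(-1)^1 = -1.
v=∞: -37145 < 0 and -8778 < 0  ⇒  (a,b)_∞ = -1.
v=2: v_2(a)=12, v_2(b)=17; units ≡ 7, 3 (mod 8); ε·ε+αω+βω = 1·1+12·1+17·0 ≡ 1  ⇒  (a,b)_2 = -1.
v=7: a=7^0·(≡1), b=7^1·(≡5) mod 7; (1|7)=+1, (5|7)=-1; (−1)^{0·1·3}·(+1)^1·(-1)^0 = +1.
Ram(-37145, -8778) = {2, 5, 11, 17, 19, ∞}; no ℚ_2-point on the conic.

[2, 5, 11, 17, 19, inf]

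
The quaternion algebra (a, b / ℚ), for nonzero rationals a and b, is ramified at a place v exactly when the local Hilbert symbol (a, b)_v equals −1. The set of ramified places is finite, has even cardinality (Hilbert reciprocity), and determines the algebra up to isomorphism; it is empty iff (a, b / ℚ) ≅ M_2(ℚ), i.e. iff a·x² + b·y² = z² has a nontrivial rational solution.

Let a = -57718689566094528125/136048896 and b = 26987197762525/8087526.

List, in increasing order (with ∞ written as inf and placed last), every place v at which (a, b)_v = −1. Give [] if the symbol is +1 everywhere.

[11, 17]

Mod squares: a ≡ -5, b ≡ 7854. Check v ∈ {∞, 2, 3, 5, 7, 11, 13, 17, 43, 47}.
v=2: v_2(a)=-8, v_2(b)=-1; units ≡ 3, 7 (mod 8); ε·ε+αω+βω = 1·1+-8·0+-1·1 ≡ 0  ⇒  (a,b)_2 = +1.
v=17: a=17^2·(≡3), b=17^1·(≡7) mod 17; (3|17)=-1, (7|17)=-1; (−1)^{2·1·8}·(-1)^1·(-1)^2 = -1.
v=43: a=43^0·(≡6), b=43^-2·(≡42) mod 43; (6|43)=+1, (42|43)=-1; (−1)^{0·-2·21}·(+1)^-2·(-1)^0 = +1.
v=3: a=3^-12·(≡1), b=3^-7·(≡2) mod 3; (1|3)=+1, (2|3)=-1; (−1)^{-12·-7·1}·(+1)^-7·(-1)^-12 = +1.
v=∞: -5 < 0 and 7854 > 0  ⇒  (a,b)_∞ = +1.
v=5: a=5^5·(≡1), b=5^2·(≡1) mod 5; (1|5)=+1, (1|5)=+1; (−1)^{5·2·2}·(+1)^2·(+1)^5 = +1.
v=11: a=11^2·(≡2), b=11^1·(≡2) mod 11; (2|11)=-1, (2|11)=-1; (−1)^{2·1·5}·(-1)^1·(-1)^2 = -1.
v=47: a=47^6·(≡36), b=47^4·(≡35) mod 47; (36|47)=+1, (35|47)=-1; (−1)^{6·4·23}·(+1)^4·(-1)^6 = +1.
v=7: a=7^2·(≡4), b=7^1·(≡2) mod 7; (4|7)=+1, (2|7)=+1; (−1)^{2·1·3}·(+1)^1·(+1)^2 = +1.
v=13: a=13^0·(≡6), b=13^2·(≡6) mod 13; (6|13)=-1, (6|13)=-1; (−1)^{0·2·6}·(-1)^2·(-1)^0 = +1.
Ram(-5, 7854) = {11, 17}; no ℚ_11-point on the conic.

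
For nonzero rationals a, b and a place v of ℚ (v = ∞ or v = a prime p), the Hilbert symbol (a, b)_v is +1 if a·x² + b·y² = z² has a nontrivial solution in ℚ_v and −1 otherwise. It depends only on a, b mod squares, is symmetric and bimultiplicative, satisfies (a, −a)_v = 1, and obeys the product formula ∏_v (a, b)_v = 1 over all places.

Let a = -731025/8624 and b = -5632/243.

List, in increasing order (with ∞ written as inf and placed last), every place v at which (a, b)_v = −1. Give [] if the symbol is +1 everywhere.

Mod squares: a ≡ -11, b ≡ -66. Check v ∈ {∞, 2, 3, 5, 7, 11, 19}.
v=3: a=3^4·(≡1), b=3^-5·(≡2) mod 3; (1|3)=+1, (2|3)=-1; (−1)^{4·-5·1}·(+1)^-5·(-1)^4 = +1.
v=5: a=5^2·(≡1), b=5^0·(≡1) mod 5; (1|5)=+1, (1|5)=+1; (−1)^{2·0·2}·(+1)^0·(+1)^2 = +1.
v=2: v_2(a)=-4, v_2(b)=9; units ≡ 5, 7 (mod 8); ε·ε+αω+βω = 0·1+-4·0+9·1 ≡ 1  ⇒  (a,b)_2 = -1.
v=11: a=11^-1·(≡8), b=11^1·(≡5) mod 11; (8|11)=-1, (5|11)=+1; (−1)^{-1·1·5}·(-1)^1·(+1)^-1 = +1.
v=19: a=19^2·(≡15), b=19^0·(≡2) mod 19; (15|19)=-1, (2|19)=-1; (−1)^{2·0·9}·(-1)^0·(-1)^2 = +1.
v=∞: -11 < 0 and -66 < 0  ⇒  (a,b)_∞ = -1.
v=7: a=7^-2·(≡6), b=7^0·(≡2) mod 7; (6|7)=-1, (2|7)=+1; (−1)^{-2·0·3}·(-1)^0·(+1)^-2 = +1.
|Ram(-11, -66)| = 2, even; anisotropic at {2, ∞}.

[2, inf]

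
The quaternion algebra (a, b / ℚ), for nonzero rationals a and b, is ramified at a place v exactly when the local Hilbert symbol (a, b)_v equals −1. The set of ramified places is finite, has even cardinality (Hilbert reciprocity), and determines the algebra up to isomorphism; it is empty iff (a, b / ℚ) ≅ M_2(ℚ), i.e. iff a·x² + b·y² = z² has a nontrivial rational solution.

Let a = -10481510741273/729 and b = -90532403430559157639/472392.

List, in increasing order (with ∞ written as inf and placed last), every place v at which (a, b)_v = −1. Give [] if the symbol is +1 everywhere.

Mod squares: a ≡ -17, b ≡ -8398. Check v ∈ {∞, 2, 3, 11, 13, 17, 19}.
v=∞: -17 < 0 and -8398 < 0  ⇒  (a,b)_∞ = -1.
v=19: a=19^2·(≡12), b=19^3·(≡18) mod 19; (12|19)=-1, (18|19)=-1; (−1)^{2·3·9}·(-1)^3·(-1)^2 = -1.
v=13: a=13^2·(≡3), b=13^3·(≡9) mod 13; (3|13)=+1, (9|13)=+1; (−1)^{2·3·6}·(+1)^3·(+1)^2 = +1.
v=17: a=17^5·(≡13), b=17^7·(≡15) mod 17; (13|17)=+1, (15|17)=+1; (−1)^{5·7·8}·(+1)^7·(+1)^5 = +1.
v=11: a=11^2·(≡1), b=11^4·(≡7) mod 11; (1|11)=+1, (7|11)=-1; (−1)^{2·4·5}·(+1)^4·(-1)^2 = +1.
v=2: v_2(a)=0, v_2(b)=-3; units ≡ 7, 1 (mod 8); ε·ε+αω+βω = 1·0+0·0+-3·0 ≡ 0  ⇒  (a,b)_2 = +1.
v=3: a=3^-6·(≡1), b=3^-10·(≡2) mod 3; (1|3)=+1, (2|3)=-1; (−1)^{-6·-10·1}·(+1)^-10·(-1)^-6 = +1.
Ram(-17, -8398) = {19, ∞}; no ℚ_19-point on the conic.

[19, inf]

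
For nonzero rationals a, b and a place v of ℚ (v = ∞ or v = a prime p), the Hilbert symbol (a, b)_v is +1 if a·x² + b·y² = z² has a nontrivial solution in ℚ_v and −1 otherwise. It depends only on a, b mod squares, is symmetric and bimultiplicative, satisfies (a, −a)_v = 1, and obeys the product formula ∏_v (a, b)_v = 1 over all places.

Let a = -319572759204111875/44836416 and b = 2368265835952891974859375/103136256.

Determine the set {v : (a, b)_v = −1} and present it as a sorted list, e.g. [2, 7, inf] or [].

[7, 17]

(a, b) ≡ (-11, 101082289) mod (ℚ^×)²; places V = {2, 3, 5, 7, 11, 17, 19, 23, 31, 47, 53, ∞}.
(a,b)_31: α=-2, u≡4; β=-1, v≡3 (mod 31); (4|31)=+1, (3|31)=-1; sign (−1)^0·+1^-1·-1^-2 = +1.
(a,b)_∞: sgn(-11)=−, sgn(101082289)=+, so +1.
(a,b)_7: α=2, u≡3; β=3, v≡5 (mod 7); (3|7)=-1, (5|7)=-1; sign (−1)^0·-1^3·-1^2 = -1.
(a,b)_53: α=2, u≡1; β=3, v≡8 (mod 53); (1|53)=+1, (8|53)=-1; sign (−1)^0·+1^3·-1^2 = +1.
(a,b)_5: α=4, u≡1; β=6, v≡1 (mod 5); (1|5)=+1, (1|5)=+1; sign (−1)^0·+1^6·+1^4 = +1.
(a,b)_23: α=2, u≡3; β=2, v≡6 (mod 23); (3|23)=+1, (6|23)=+1; sign (−1)^0·+1^2·+1^2 = +1.
(a,b)_2: α=-6, β=-10; u≡5, v≡1 (mod 8); ε(u)ε(v)=0·0, αω(v)=-6·0, βω(u)=-10·1; sum ≡ 0  ⇒  +1.
(a,b)_3: α=-6, u≡1; β=-2, v≡1 (mod 3); (1|3)=+1, (1|3)=+1; sign (−1)^0·+1^-2·+1^-6 = +1.
(a,b)_19: α=0, u≡18; β=-2, v≡16 (mod 19); (18|19)=-1, (16|19)=+1; sign (−1)^0·-1^-2·+1^0 = +1.
(a,b)_17: α=2, u≡6; β=3, v≡11 (mod 17); (6|17)=-1, (11|17)=-1; sign (−1)^0·-1^3·-1^2 = -1.
(a,b)_11: α=1, u≡10; β=1, v≡9 (mod 11); (10|11)=-1, (9|11)=+1; sign (−1)^1·-1^1·+1^1 = +1.
(a,b)_47: α=2, u≡24; β=3, v≡27 (mod 47); (24|47)=+1, (27|47)=+1; sign (−1)^0·+1^3·+1^2 = +1.
|Ram(-11, 101082289)| = 2, even; anisotropic at {7, 17}.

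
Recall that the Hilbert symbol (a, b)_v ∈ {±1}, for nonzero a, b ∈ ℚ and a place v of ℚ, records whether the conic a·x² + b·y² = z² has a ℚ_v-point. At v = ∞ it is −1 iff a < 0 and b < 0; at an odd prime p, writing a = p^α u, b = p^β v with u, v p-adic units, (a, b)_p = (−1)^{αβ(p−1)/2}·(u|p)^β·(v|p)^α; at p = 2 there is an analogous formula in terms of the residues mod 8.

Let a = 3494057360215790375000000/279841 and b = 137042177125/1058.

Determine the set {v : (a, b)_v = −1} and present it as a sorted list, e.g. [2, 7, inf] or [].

Mod squares: a ≡ 215, b ≡ 4566170. Check v ∈ {∞, 2, 5, 7, 23, 37, 41, 43}.
v=41: a=41^2·(≡32), b=41^1·(≡35) mod 41; (32|41)=+1, (35|41)=-1; (−1)^{2·1·20}·(+1)^1·(-1)^2 = +1.
v=5: a=5^9·(≡2), b=5^3·(≡4) mod 5; (2|5)=-1, (4|5)=+1; (−1)^{9·3·2}·(-1)^3·(+1)^9 = -1.
v=∞: 215 > 0 and 4566170 > 0  ⇒  (a,b)_∞ = +1.
v=2: v_2(a)=6, v_2(b)=-1; units ≡ 7, 5 (mod 8); ε·ε+αω+βω = 1·0+6·1+-1·0 ≡ 0  ⇒  (a,b)_2 = +1.
v=43: a=43^1·(≡2), b=43^1·(≡21) mod 43; (2|43)=-1, (21|43)=+1; (−1)^{1·1·21}·(-1)^1·(+1)^1 = +1.
v=7: a=7^10·(≡5), b=7^5·(≡2) mod 7; (5|7)=-1, (2|7)=+1; (−1)^{10·5·3}·(-1)^5·(+1)^10 = -1.
v=23: a=23^-4·(≡6), b=23^-2·(≡2) mod 23; (6|23)=+1, (2|23)=+1; (−1)^{-4·-2·11}·(+1)^-2·(+1)^-4 = +1.
v=37: a=37^2·(≡1), b=37^1·(≡13) mod 37; (1|37)=+1, (13|37)=-1; (−1)^{2·1·18}·(+1)^1·(-1)^2 = +1.
(215, 4566170 / ℚ) ramifies at {5, 7}: a division algebra.

[5, 7]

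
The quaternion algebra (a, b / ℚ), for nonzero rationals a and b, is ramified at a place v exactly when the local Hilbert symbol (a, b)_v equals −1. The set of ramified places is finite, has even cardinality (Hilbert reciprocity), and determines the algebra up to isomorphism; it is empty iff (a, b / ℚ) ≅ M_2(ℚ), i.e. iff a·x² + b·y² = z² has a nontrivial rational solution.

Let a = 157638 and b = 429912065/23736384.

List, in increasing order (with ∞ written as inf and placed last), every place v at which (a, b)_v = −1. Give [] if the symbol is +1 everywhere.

[3, 5, 11, 13, 17, 37, 43, 47]

(a, b) ≡ (157638, 1487585) mod (ℚ^×)²; places V = {2, 3, 5, 7, 11, 13, 17, 29, 37, 43, 47, ∞}.
(a,b)_29: α=0, u≡23; β=-2, v≡4 (mod 29); (23|29)=+1, (4|29)=+1; sign (−1)^0·+1^-2·+1^0 = +1.
(a,b)_7: α=0, u≡5; β=-2, v≡1 (mod 7); (5|7)=-1, (1|7)=+1; sign (−1)^0·-1^-2·+1^0 = +1.
(a,b)_11: α=0, u≡8; β=1, v≡3 (mod 11); (8|11)=-1, (3|11)=+1; sign (−1)^0·-1^1·+1^0 = -1.
(a,b)_13: α=1, u≡10; β=0, v≡7 (mod 13); (10|13)=+1, (7|13)=-1; sign (−1)^0·+1^0·-1^1 = -1.
(a,b)_43: α=1, u≡11; β=1, v≡6 (mod 43); (11|43)=+1, (6|43)=+1; sign (−1)^1·+1^1·+1^1 = -1.
(a,b)_5: α=0, u≡3; β=1, v≡2 (mod 5); (3|5)=-1, (2|5)=-1; sign (−1)^0·-1^1·-1^0 = -1.
(a,b)_37: α=0, u≡18; β=1, v≡31 (mod 37); (18|37)=-1, (31|37)=-1; sign (−1)^0·-1^1·-1^0 = -1.
(a,b)_2: α=1, β=-6; u≡3, v≡1 (mod 8); ε(u)ε(v)=1·0, αω(v)=1·0, βω(u)=-6·1; sum ≡ 0  ⇒  +1.
(a,b)_3: α=1, u≡1; β=-2, v≡2 (mod 3); (1|3)=+1, (2|3)=-1; sign (−1)^0·+1^-2·-1^1 = -1.
(a,b)_17: α=0, u≡14; β=3, v≡14 (mod 17); (14|17)=-1, (14|17)=-1; sign (−1)^0·-1^3·-1^0 = -1.
(a,b)_47: α=1, u≡17; β=0, v≡43 (mod 47); (17|47)=+1, (43|47)=-1; sign (−1)^0·+1^0·-1^1 = -1.
(a,b)_∞: sgn(157638)=+, sgn(1487585)=+, so +1.
(157638, 1487585 / ℚ) ramifies at {3, 5, 11, 13, 17, 37, 43, 47}: a division algebra.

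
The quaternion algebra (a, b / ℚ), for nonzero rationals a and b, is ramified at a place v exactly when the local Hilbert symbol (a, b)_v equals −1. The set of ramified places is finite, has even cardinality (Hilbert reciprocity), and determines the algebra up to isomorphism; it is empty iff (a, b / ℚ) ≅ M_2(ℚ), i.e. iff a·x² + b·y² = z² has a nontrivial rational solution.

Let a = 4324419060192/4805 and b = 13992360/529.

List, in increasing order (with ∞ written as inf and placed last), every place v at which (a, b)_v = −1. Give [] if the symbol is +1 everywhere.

[11, 17]

Mod squares: a ≡ 248710, b ≡ 9690. Check v ∈ {∞, 2, 3, 5, 7, 11, 17, 19, 23, 31, 37}.
v=3: a=3^4·(≡1), b=3^1·(≡2) mod 3; (1|3)=+1, (2|3)=-1; (−1)^{4·1·1}·(+1)^1·(-1)^4 = +1.
v=11: a=11^1·(≡3), b=11^0·(≡8) mod 11; (3|11)=+1, (8|11)=-1; (−1)^{1·0·5}·(+1)^0·(-1)^1 = -1.
v=17: a=17^1·(≡7), b=17^1·(≡4) mod 17; (7|17)=-1, (4|17)=+1; (−1)^{1·1·8}·(-1)^1·(+1)^1 = -1.
v=19: a=19^1·(≡12), b=19^3·(≡4) mod 19; (12|19)=-1, (4|19)=+1; (−1)^{1·3·9}·(-1)^3·(+1)^1 = +1.
v=5: a=5^-1·(≡2), b=5^1·(≡3) mod 5; (2|5)=-1, (3|5)=-1; (−1)^{-1·1·2}·(-1)^1·(-1)^-1 = +1.
v=2: v_2(a)=5, v_2(b)=3; units ≡ 3, 5 (mod 8); ε·ε+αω+βω = 1·0+5·1+3·1 ≡ 0  ⇒  (a,b)_2 = +1.
v=31: a=31^-2·(≡9), b=31^0·(≡7) mod 31; (9|31)=+1, (7|31)=+1; (−1)^{-2·0·15}·(+1)^0·(+1)^-2 = +1.
v=23: a=23^0·(≡19), b=23^-2·(≡11) mod 23; (19|23)=-1, (11|23)=-1; (−1)^{0·-2·11}·(-1)^-2·(-1)^0 = +1.
v=37: a=37^2·(≡33), b=37^0·(≡3) mod 37; (33|37)=+1, (3|37)=+1; (−1)^{2·0·18}·(+1)^0·(+1)^2 = +1.
v=∞: 248710 > 0 and 9690 > 0  ⇒  (a,b)_∞ = +1.
v=7: a=7^3·(≡6), b=7^0·(≡1) mod 7; (6|7)=-1, (1|7)=+1; (−1)^{3·0·3}·(-1)^0·(+1)^3 = +1.
(248710, 9690 / ℚ) ramifies at {11, 17}: a division algebra.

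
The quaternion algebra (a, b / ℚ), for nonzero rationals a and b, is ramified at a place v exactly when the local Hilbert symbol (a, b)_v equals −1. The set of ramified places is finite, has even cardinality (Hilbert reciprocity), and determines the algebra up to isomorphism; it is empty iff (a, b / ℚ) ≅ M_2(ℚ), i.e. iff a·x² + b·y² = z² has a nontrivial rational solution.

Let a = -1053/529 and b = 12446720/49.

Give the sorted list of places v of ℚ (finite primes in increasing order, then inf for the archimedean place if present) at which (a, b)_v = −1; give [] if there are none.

[2, 5]

(a, b) ≡ (-13, 12155) mod (ℚ^×)²; places V = {2, 3, 5, 7, 11, 13, 17, 23, ∞}.
(a,b)_5: α=0, u≡3; β=1, v≡1 (mod 5); (3|5)=-1, (1|5)=+1; sign (−1)^0·-1^1·+1^0 = -1.
(a,b)_11: α=0, u≡3; β=1, v≡1 (mod 11); (3|11)=+1, (1|11)=+1; sign (−1)^0·+1^1·+1^0 = +1.
(a,b)_13: α=1, u≡4; β=1, v≡12 (mod 13); (4|13)=+1, (12|13)=+1; sign (−1)^0·+1^1·+1^1 = +1.
(a,b)_17: α=0, u≡9; β=1, v≡15 (mod 17); (9|17)=+1, (15|17)=+1; sign (−1)^0·+1^1·+1^0 = +1.
(a,b)_∞: sgn(-13)=−, sgn(12155)=+, so +1.
(a,b)_3: α=4, u≡2; β=0, v≡2 (mod 3); (2|3)=-1, (2|3)=-1; sign (−1)^0·-1^0·-1^4 = +1.
(a,b)_23: α=-2, u≡5; β=0, v≡21 (mod 23); (5|23)=-1, (21|23)=-1; sign (−1)^0·-1^0·-1^-2 = +1.
(a,b)_2: α=0, β=10; u≡3, v≡3 (mod 8); ε(u)ε(v)=1·1, αω(v)=0·1, βω(u)=10·1; sum ≡ 1  ⇒  -1.
(a,b)_7: α=0, u≡1; β=-2, v≡6 (mod 7); (1|7)=+1, (6|7)=-1; sign (−1)^0·+1^-2·-1^0 = +1.
(-13, 12155 / ℚ) ramifies at {2, 5}: a division algebra.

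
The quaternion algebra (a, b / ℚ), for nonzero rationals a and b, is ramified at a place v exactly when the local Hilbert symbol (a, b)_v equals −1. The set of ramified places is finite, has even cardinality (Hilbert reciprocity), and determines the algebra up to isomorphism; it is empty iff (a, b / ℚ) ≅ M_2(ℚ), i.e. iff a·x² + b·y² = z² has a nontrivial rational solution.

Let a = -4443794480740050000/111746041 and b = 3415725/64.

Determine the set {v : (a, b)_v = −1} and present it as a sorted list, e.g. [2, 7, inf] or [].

[17, 19]

Mod squares: a ≡ -5, b ≡ 15181. Check v ∈ {∞, 2, 3, 5, 11, 17, 19, 23, 31, 47}.
v=47: a=47^2·(≡14), b=47^1·(≡45) mod 47; (14|47)=+1, (45|47)=-1; (−1)^{2·1·23}·(+1)^1·(-1)^2 = +1.
v=2: v_2(a)=4, v_2(b)=-6; units ≡ 3, 5 (mod 8); ε·ε+αω+βω = 1·0+4·1+-6·1 ≡ 0  ⇒  (a,b)_2 = +1.
v=23: a=23^2·(≡18), b=23^0·(≡1) mod 23; (18|23)=+1, (1|23)=+1; (−1)^{2·0·11}·(+1)^0·(+1)^2 = +1.
v=3: a=3^6·(≡1), b=3^2·(≡1) mod 3; (1|3)=+1, (1|3)=+1; (−1)^{6·2·1}·(+1)^2·(+1)^6 = +1.
v=11: a=11^-2·(≡8), b=11^0·(≡3) mod 11; (8|11)=-1, (3|11)=+1; (−1)^{-2·0·5}·(-1)^0·(+1)^-2 = +1.
v=31: a=31^-4·(≡12), b=31^0·(≡26) mod 31; (12|31)=-1, (26|31)=-1; (−1)^{-4·0·15}·(-1)^0·(-1)^-4 = +1.
v=5: a=5^5·(≡4), b=5^2·(≡1) mod 5; (4|5)=+1, (1|5)=+1; (−1)^{5·2·2}·(+1)^2·(+1)^5 = +1.
v=19: a=19^2·(≡2), b=19^1·(≡5) mod 19; (2|19)=-1, (5|19)=+1; (−1)^{2·1·9}·(-1)^1·(+1)^2 = -1.
v=17: a=17^2·(≡6), b=17^1·(≡8) mod 17; (6|17)=-1, (8|17)=+1; (−1)^{2·1·8}·(-1)^1·(+1)^2 = -1.
v=∞: -5 < 0 and 15181 > 0  ⇒  (a,b)_∞ = +1.
(-5, 15181 / ℚ) ramifies at {17, 19}: a division algebra.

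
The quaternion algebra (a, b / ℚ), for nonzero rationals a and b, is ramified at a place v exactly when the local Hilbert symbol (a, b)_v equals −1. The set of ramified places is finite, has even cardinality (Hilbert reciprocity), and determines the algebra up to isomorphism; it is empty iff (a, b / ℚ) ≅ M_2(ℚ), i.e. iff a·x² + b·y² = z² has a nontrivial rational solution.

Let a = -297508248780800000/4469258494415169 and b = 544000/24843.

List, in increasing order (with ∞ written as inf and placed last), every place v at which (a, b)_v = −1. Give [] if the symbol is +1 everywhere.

(a, b) ≡ (-5, 255) mod (ℚ^×)²; places V = {2, 3, 5, 7, 13, 17, 19, 23, 59, ∞}.
(a,b)_23: α=-2, u≡1; β=0, v≡9 (mod 23); (1|23)=+1, (9|23)=+1; sign (−1)^0·+1^0·+1^-2 = +1.
(a,b)_∞: sgn(-5)=−, sgn(255)=+, so +1.
(a,b)_19: α=2, u≡15; β=0, v≡3 (mod 19); (15|19)=-1, (3|19)=-1; sign (−1)^0·-1^0·-1^2 = +1.
(a,b)_13: α=-6, u≡6; β=-2, v≡7 (mod 13); (6|13)=-1, (7|13)=-1; sign (−1)^0·-1^-2·-1^-6 = +1.
(a,b)_7: α=-4, u≡2; β=-2, v≡3 (mod 7); (2|7)=+1, (3|7)=-1; sign (−1)^0·+1^-2·-1^-4 = +1.
(a,b)_3: α=-6, u≡1; β=-1, v≡1 (mod 3); (1|3)=+1, (1|3)=+1; sign (−1)^0·+1^-1·+1^-6 = +1.
(a,b)_5: α=5, u≡1; β=3, v≡4 (mod 5); (1|5)=+1, (4|5)=+1; sign (−1)^0·+1^3·+1^5 = +1.
(a,b)_2: α=18, β=8; u≡3, v≡7 (mod 8); ε(u)ε(v)=1·1, αω(v)=18·0, βω(u)=8·1; sum ≡ 1  ⇒  -1.
(a,b)_59: α=2, u≡11; β=0, v≡5 (mod 59); (11|59)=-1, (5|59)=+1; sign (−1)^0·-1^0·+1^2 = +1.
(a,b)_17: α=2, u≡5; β=1, v≡1 (mod 17); (5|17)=-1, (1|17)=+1; sign (−1)^0·-1^1·+1^2 = -1.
(-5, 255 / ℚ) ramifies at {2, 17}: a division algebra.

[2, 17]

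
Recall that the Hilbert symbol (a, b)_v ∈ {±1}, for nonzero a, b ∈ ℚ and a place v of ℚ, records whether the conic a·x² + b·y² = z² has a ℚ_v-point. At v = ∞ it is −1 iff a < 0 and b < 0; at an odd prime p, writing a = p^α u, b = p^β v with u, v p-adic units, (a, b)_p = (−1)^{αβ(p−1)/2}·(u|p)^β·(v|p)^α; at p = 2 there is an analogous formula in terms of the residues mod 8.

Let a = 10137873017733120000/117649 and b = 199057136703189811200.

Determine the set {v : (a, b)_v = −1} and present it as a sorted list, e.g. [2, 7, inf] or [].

[2, 3, 7, 17]

(a, b) ≡ (3, 2618) mod (ℚ^×)²; places V = {2, 3, 5, 7, 11, 17, ∞}.
(a,b)_17: α=2, u≡6; β=3, v≡1 (mod 17); (6|17)=-1, (1|17)=+1; sign (−1)^0·-1^3·+1^2 = -1.
(a,b)_5: α=4, u≡3; β=2, v≡3 (mod 5); (3|5)=-1, (3|5)=-1; sign (−1)^0·-1^2·-1^4 = +1.
(a,b)_2: α=34, β=31; u≡3, v≡5 (mod 8); ε(u)ε(v)=1·0, αω(v)=34·1, βω(u)=31·1; sum ≡ 1  ⇒  -1.
(a,b)_3: α=3, u≡1; β=4, v≡2 (mod 3); (1|3)=+1, (2|3)=-1; sign (−1)^0·+1^4·-1^3 = -1.
(a,b)_∞: sgn(3)=+, sgn(2618)=+, so +1.
(a,b)_7: α=-6, u≡5; β=1, v≡3 (mod 7); (5|7)=-1, (3|7)=-1; sign (−1)^0·-1^1·-1^-6 = -1.
(a,b)_11: α=2, u≡1; β=3, v≡10 (mod 11); (1|11)=+1, (10|11)=-1; sign (−1)^0·+1^3·-1^2 = +1.
(3, 2618 / ℚ) ramifies at {2, 3, 7, 17}: a division algebra.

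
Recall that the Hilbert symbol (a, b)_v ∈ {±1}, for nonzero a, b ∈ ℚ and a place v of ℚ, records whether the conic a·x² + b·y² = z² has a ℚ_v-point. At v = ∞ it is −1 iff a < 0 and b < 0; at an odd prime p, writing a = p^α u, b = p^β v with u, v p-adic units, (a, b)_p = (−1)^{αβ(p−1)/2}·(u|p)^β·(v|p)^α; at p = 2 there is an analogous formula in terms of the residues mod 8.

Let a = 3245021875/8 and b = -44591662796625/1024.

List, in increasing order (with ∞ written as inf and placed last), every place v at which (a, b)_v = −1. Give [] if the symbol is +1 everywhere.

[2, 5]

(a, b) ≡ (10384070, -6665) mod (ℚ^×)²; places V = {2, 3, 5, 7, 19, 31, 41, 43, ∞}.
(a,b)_5: α=5, u≡4; β=3, v≡3 (mod 5); (4|5)=+1, (3|5)=-1; sign (−1)^0·+1^3·-1^5 = -1.
(a,b)_∞: sgn(10384070)=+, sgn(-6665)=−, so +1.
(a,b)_41: α=1, u≡3; β=2, v≡39 (mod 41); (3|41)=-1, (39|41)=+1; sign (−1)^0·-1^2·+1^1 = +1.
(a,b)_7: α=0, u≡4; β=2, v≡5 (mod 7); (4|7)=+1, (5|7)=-1; sign (−1)^0·+1^2·-1^0 = +1.
(a,b)_31: α=1, u≡26; β=1, v≡20 (mod 31); (26|31)=-1, (20|31)=+1; sign (−1)^1·-1^1·+1^1 = +1.
(a,b)_19: α=1, u≡3; β=2, v≡5 (mod 19); (3|19)=-1, (5|19)=+1; sign (−1)^0·-1^2·+1^1 = +1.
(a,b)_3: α=0, u≡2; β=2, v≡1 (mod 3); (2|3)=-1, (1|3)=+1; sign (−1)^0·-1^2·+1^0 = +1.
(a,b)_2: α=-3, β=-10; u≡3, v≡7 (mod 8); ε(u)ε(v)=1·1, αω(v)=-3·0, βω(u)=-10·1; sum ≡ 1  ⇒  -1.
(a,b)_43: α=1, u≡19; β=1, v≡16 (mod 43); (19|43)=-1, (16|43)=+1; sign (−1)^1·-1^1·+1^1 = +1.
|Ram(10384070, -6665)| = 2, even; anisotropic at {2, 5}.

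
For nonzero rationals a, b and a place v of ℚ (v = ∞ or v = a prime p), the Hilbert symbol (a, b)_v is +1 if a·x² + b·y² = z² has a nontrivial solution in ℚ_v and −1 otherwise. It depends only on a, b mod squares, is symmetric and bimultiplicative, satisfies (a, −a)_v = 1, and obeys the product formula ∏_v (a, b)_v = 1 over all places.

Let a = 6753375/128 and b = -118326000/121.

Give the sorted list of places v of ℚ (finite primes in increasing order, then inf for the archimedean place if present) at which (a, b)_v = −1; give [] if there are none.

(a, b) ≡ (6670, -295815) mod (ℚ^×)²; places V = {2, 3, 5, 11, 13, 23, 29, 37, 41, ∞}.
(a,b)_3: α=4, u≡1; β=1, v≡2 (mod 3); (1|3)=+1, (2|3)=-1; sign (−1)^0·+1^1·-1^4 = +1.
(a,b)_5: α=3, u≡4; β=3, v≡2 (mod 5); (4|5)=+1, (2|5)=-1; sign (−1)^0·+1^3·-1^3 = -1.
(a,b)_∞: sgn(6670)=+, sgn(-295815)=−, so +1.
(a,b)_37: α=0, u≡21; β=1, v≡28 (mod 37); (21|37)=+1, (28|37)=+1; sign (−1)^0·+1^1·+1^0 = +1.
(a,b)_13: α=0, u≡4; β=1, v≡7 (mod 13); (4|13)=+1, (7|13)=-1; sign (−1)^0·+1^1·-1^0 = +1.
(a,b)_11: α=0, u≡5; β=-2, v≡10 (mod 11); (5|11)=+1, (10|11)=-1; sign (−1)^0·+1^-2·-1^0 = +1.
(a,b)_41: α=0, u≡12; β=1, v≡5 (mod 41); (12|41)=-1, (5|41)=+1; sign (−1)^0·-1^1·+1^0 = -1.
(a,b)_29: α=1, u≡27; β=0, v≡18 (mod 29); (27|29)=-1, (18|29)=-1; sign (−1)^0·-1^0·-1^1 = -1.
(a,b)_23: α=1, u≡20; β=0, v≡5 (mod 23); (20|23)=-1, (5|23)=-1; sign (−1)^0·-1^0·-1^1 = -1.
(a,b)_2: α=-7, β=4; u≡7, v≡1 (mod 8); ε(u)ε(v)=1·0, αω(v)=-7·0, βω(u)=4·0; sum ≡ 0  ⇒  +1.
(6670, -295815 / ℚ) ramifies at {5, 23, 29, 41}: a division algebra.

[5, 23, 29, 41]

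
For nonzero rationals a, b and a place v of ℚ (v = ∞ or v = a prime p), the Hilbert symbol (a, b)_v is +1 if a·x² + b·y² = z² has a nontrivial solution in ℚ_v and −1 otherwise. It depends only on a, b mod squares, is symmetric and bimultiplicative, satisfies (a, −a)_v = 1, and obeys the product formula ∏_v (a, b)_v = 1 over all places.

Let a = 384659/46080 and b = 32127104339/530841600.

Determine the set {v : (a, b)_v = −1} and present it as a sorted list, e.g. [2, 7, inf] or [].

[2, 11]

(a, b) ≡ (55, 11) mod (ℚ^×)²; places V = {2, 3, 5, 11, 17, ∞}.
(a,b)_17: α=2, u≡9; β=6, v≡7 (mod 17); (9|17)=+1, (7|17)=-1; sign (−1)^0·+1^6·-1^2 = +1.
(a,b)_11: α=3, u≡3; β=3, v≡9 (mod 11); (3|11)=+1, (9|11)=+1; sign (−1)^1·+1^3·+1^3 = -1.
(a,b)_2: α=-10, β=-18; u≡7, v≡3 (mod 8); ε(u)ε(v)=1·1, αω(v)=-10·1, βω(u)=-18·0; sum ≡ 1  ⇒  -1.
(a,b)_5: α=-1, u≡4; β=-2, v≡1 (mod 5); (4|5)=+1, (1|5)=+1; sign (−1)^0·+1^-2·+1^-1 = +1.
(a,b)_∞: sgn(55)=+, sgn(11)=+, so +1.
(a,b)_3: α=-2, u≡1; β=-4, v≡2 (mod 3); (1|3)=+1, (2|3)=-1; sign (−1)^0·+1^-4·-1^-2 = +1.
Ram(55, 11) = {2, 11}; no ℚ_2-point on the conic.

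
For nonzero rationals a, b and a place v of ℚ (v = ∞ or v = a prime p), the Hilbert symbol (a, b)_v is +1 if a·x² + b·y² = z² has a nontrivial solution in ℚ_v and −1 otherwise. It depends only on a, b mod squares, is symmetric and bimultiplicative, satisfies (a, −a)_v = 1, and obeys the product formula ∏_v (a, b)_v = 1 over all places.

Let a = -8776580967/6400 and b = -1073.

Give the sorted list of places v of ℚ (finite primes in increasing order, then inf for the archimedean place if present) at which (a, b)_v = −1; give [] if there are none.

[7, inf]

Mod squares: a ≡ -7, b ≡ -1073. Check v ∈ {∞, 2, 3, 5, 7, 11, 29, 37}.
v=2: v_2(a)=-8, v_2(b)=0; units ≡ 1, 7 (mod 8); ε·ε+αω+βω = 0·1+-8·0+0·0 ≡ 0  ⇒  (a,b)_2 = +1.
v=7: a=7^1·(≡6), b=7^0·(≡5) mod 7; (6|7)=-1, (5|7)=-1; (−1)^{1·0·3}·(-1)^0·(-1)^1 = -1.
v=∞: -7 < 0 and -1073 < 0  ⇒  (a,b)_∞ = -1.
v=11: a=11^2·(≡1), b=11^0·(≡5) mod 11; (1|11)=+1, (5|11)=+1; (−1)^{2·0·5}·(+1)^0·(+1)^2 = +1.
v=3: a=3^2·(≡2), b=3^0·(≡1) mod 3; (2|3)=-1, (1|3)=+1; (−1)^{2·0·1}·(-1)^0·(+1)^2 = +1.
v=5: a=5^-2·(≡3), b=5^0·(≡2) mod 5; (3|5)=-1, (2|5)=-1; (−1)^{-2·0·2}·(-1)^0·(-1)^-2 = +1.
v=37: a=37^2·(≡27), b=37^1·(≡8) mod 37; (27|37)=+1, (8|37)=-1; (−1)^{2·1·18}·(+1)^1·(-1)^2 = +1.
v=29: a=29^2·(≡7), b=29^1·(≡21) mod 29; (7|29)=+1, (21|29)=-1; (−1)^{2·1·14}·(+1)^1·(-1)^2 = +1.
(-7, -1073 / ℚ) ramifies at {7, ∞}: a division algebra.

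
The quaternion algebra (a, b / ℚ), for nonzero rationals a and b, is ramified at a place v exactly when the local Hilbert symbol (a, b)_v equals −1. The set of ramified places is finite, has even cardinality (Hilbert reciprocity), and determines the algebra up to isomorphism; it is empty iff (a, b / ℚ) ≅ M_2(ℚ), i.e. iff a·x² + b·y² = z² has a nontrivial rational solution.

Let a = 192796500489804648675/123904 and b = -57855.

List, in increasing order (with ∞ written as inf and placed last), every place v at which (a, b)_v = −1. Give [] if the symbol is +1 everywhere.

[3, 5, 7, 31]

(a, b) ≡ (2460563, -57855) mod (ℚ^×)²; places V = {2, 3, 5, 7, 11, 17, 19, 23, 29, 31, ∞}.
(a,b)_2: α=-10, β=0; u≡3, v≡1 (mod 8); ε(u)ε(v)=1·0, αω(v)=-10·0, βω(u)=0·1; sum ≡ 0  ⇒  +1.
(a,b)_7: α=3, u≡4; β=1, v≡2 (mod 7); (4|7)=+1, (2|7)=+1; sign (−1)^1·+1^1·+1^3 = -1.
(a,b)_23: α=1, u≡16; β=0, v≡13 (mod 23); (16|23)=+1, (13|23)=+1; sign (−1)^0·+1^0·+1^1 = +1.
(a,b)_17: α=3, u≡9; β=0, v≡13 (mod 17); (9|17)=+1, (13|17)=+1; sign (−1)^0·+1^0·+1^3 = +1.
(a,b)_31: α=1, u≡22; β=0, v≡22 (mod 31); (22|31)=-1, (22|31)=-1; sign (−1)^0·-1^0·-1^1 = -1.
(a,b)_19: α=2, u≡11; β=1, v≡14 (mod 19); (11|19)=+1, (14|19)=-1; sign (−1)^0·+1^1·-1^2 = +1.
(a,b)_29: α=3, u≡7; β=1, v≡6 (mod 29); (7|29)=+1, (6|29)=+1; sign (−1)^0·+1^1·+1^3 = +1.
(a,b)_5: α=2, u≡3; β=1, v≡4 (mod 5); (3|5)=-1, (4|5)=+1; sign (−1)^0·-1^1·+1^2 = -1.
(a,b)_∞: sgn(2460563)=+, sgn(-57855)=−, so +1.
(a,b)_11: α=-2, u≡7; β=0, v≡5 (mod 11); (7|11)=-1, (5|11)=+1; sign (−1)^0·-1^0·+1^-2 = +1.
(a,b)_3: α=6, u≡2; β=1, v≡2 (mod 3); (2|3)=-1, (2|3)=-1; sign (−1)^0·-1^1·-1^6 = -1.
(2460563, -57855 / ℚ) ramifies at {3, 5, 7, 31}: a division algebra.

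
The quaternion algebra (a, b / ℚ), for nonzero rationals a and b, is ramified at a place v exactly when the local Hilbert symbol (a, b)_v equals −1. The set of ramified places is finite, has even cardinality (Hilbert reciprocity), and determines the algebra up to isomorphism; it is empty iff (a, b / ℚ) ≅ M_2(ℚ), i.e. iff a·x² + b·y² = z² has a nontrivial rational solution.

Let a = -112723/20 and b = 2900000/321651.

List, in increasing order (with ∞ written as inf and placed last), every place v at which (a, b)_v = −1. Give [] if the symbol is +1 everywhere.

[]

Mod squares: a ≡ -3335, b ≡ 3190. Check v ∈ {∞, 2, 3, 5, 11, 13, 19, 23, 29}.
v=5: a=5^-1·(≡3), b=5^5·(≡3) mod 5; (3|5)=-1, (3|5)=-1; (−1)^{-1·5·2}·(-1)^5·(-1)^-1 = +1.
v=∞: -3335 < 0 and 3190 > 0  ⇒  (a,b)_∞ = +1.
v=2: v_2(a)=-2, v_2(b)=5; units ≡ 1, 3 (mod 8); ε·ε+αω+βω = 0·1+-2·1+5·0 ≡ 0  ⇒  (a,b)_2 = +1.
v=11: a=11^0·(≡3), b=11^-1·(≡5) mod 11; (3|11)=+1, (5|11)=+1; (−1)^{0·-1·5}·(+1)^-1·(+1)^0 = +1.
v=23: a=23^1·(≡16), b=23^0·(≡6) mod 23; (16|23)=+1, (6|23)=+1; (−1)^{1·0·11}·(+1)^0·(+1)^1 = +1.
v=13: a=13^2·(≡5), b=13^0·(≡5) mod 13; (5|13)=-1, (5|13)=-1; (−1)^{2·0·6}·(-1)^0·(-1)^2 = +1.
v=19: a=19^0·(≡4), b=19^-2·(≡4) mod 19; (4|19)=+1, (4|19)=+1; (−1)^{0·-2·9}·(+1)^-2·(+1)^0 = +1.
v=29: a=29^1·(≡13), b=29^1·(≡20) mod 29; (13|29)=+1, (20|29)=+1; (−1)^{1·1·14}·(+1)^1·(+1)^1 = +1.
v=3: a=3^0·(≡1), b=3^-4·(≡1) mod 3; (1|3)=+1, (1|3)=+1; (−1)^{0·-4·1}·(+1)^-4·(+1)^0 = +1.
Ram(a, b) = ∅: the form -3335·x² + 3190·y² − z² is isotropic over every ℚ_v, so by Hasse–Minkowski it is isotropic over ℚ.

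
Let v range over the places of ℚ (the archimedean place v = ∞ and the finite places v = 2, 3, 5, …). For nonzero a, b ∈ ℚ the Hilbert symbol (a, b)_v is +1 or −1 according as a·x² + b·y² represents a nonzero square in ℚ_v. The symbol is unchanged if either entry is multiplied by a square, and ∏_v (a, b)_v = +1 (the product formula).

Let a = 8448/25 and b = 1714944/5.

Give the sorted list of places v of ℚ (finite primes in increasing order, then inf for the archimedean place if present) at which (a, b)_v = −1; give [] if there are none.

[3, 5, 7, 11]

Mod squares: a ≡ 33, b ≡ 33495. Check v ∈ {∞, 2, 3, 5, 7, 11, 29}.
v=5: a=5^-2·(≡3), b=5^-1·(≡4) mod 5; (3|5)=-1, (4|5)=+1; (−1)^{-2·-1·2}·(-1)^-1·(+1)^-2 = -1.
v=7: a=7^0·(≡5), b=7^1·(≡4) mod 7; (5|7)=-1, (4|7)=+1; (−1)^{0·1·3}·(-1)^1·(+1)^0 = -1.
v=3: a=3^1·(≡2), b=3^1·(≡2) mod 3; (2|3)=-1, (2|3)=-1; (−1)^{1·1·1}·(-1)^1·(-1)^1 = -1.
v=29: a=29^0·(≡5), b=29^1·(≡1) mod 29; (5|29)=+1, (1|29)=+1; (−1)^{0·1·14}·(+1)^1·(+1)^0 = +1.
v=11: a=11^1·(≡3), b=11^1·(≡9) mod 11; (3|11)=+1, (9|11)=+1; (−1)^{1·1·5}·(+1)^1·(+1)^1 = -1.
v=2: v_2(a)=8, v_2(b)=8; units ≡ 1, 7 (mod 8); ε·ε+αω+βω = 0·1+8·0+8·0 ≡ 0  ⇒  (a,b)_2 = +1.
v=∞: 33 > 0 and 33495 > 0  ⇒  (a,b)_∞ = +1.
Ram(33, 33495) = {3, 5, 7, 11}; no ℚ_3-point on the conic.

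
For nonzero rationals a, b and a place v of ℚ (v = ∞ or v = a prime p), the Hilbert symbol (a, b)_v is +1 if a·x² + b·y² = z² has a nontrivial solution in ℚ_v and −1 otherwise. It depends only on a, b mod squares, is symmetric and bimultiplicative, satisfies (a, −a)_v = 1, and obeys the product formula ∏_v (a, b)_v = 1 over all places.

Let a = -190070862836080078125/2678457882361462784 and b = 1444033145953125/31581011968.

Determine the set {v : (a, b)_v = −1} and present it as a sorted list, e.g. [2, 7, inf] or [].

Mod squares: a ≡ -15015, b ≡ 462. Check v ∈ {∞, 2, 3, 5, 7, 11, 13, 37}.
v=7: a=7^3·(≡1), b=7^3·(≡5) mod 7; (1|7)=+1, (5|7)=-1; (−1)^{3·3·3}·(+1)^3·(-1)^3 = +1.
v=5: a=5^9·(≡3), b=5^6·(≡2) mod 5; (3|5)=-1, (2|5)=-1; (−1)^{9·6·2}·(-1)^6·(-1)^9 = -1.
v=11: a=11^-3·(≡8), b=11^-1·(≡9) mod 11; (8|11)=-1, (9|11)=+1; (−1)^{-3·-1·5}·(-1)^-1·(+1)^-3 = +1.
v=13: a=13^3·(≡2), b=13^2·(≡2) mod 13; (2|13)=-1, (2|13)=-1; (−1)^{3·2·6}·(-1)^2·(-1)^3 = -1.
v=2: v_2(a)=-30, v_2(b)=-21; units ≡ 1, 7 (mod 8); ε·ε+αω+βω = 0·1+-30·0+-21·0 ≡ 0  ⇒  (a,b)_2 = +1.
v=∞: -15015 < 0 and 462 > 0  ⇒  (a,b)_∞ = +1.
v=37: a=37^-4·(≡12), b=37^-2·(≡8) mod 37; (12|37)=+1, (8|37)=-1; (−1)^{-4·-2·18}·(+1)^-2·(-1)^-4 = +1.
v=3: a=3^17·(≡2), b=3^13·(≡1) mod 3; (2|3)=-1, (1|3)=+1; (−1)^{17·13·1}·(-1)^13·(+1)^17 = +1.
|Ram(-15015, 462)| = 2, even; anisotropic at {5, 13}.

[5, 13]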